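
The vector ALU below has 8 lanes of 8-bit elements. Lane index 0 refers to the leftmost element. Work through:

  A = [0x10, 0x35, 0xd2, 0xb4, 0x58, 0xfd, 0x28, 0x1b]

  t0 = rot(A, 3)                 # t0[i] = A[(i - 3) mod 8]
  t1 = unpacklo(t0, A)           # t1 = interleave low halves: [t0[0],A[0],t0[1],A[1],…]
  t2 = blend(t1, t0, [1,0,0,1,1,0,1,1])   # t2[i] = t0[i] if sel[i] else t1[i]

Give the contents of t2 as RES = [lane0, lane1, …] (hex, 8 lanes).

RES = [ 0xfd  0x10  0x28  0x10  0x35  0xd2  0xb4  0x58 ]

→ t0 |fd|28|1b|10|35|d2|b4|58|
→ t1 |fd|10|28|35|1b|d2|10|b4|
→ t2 |fd|10|28|10|35|d2|b4|58|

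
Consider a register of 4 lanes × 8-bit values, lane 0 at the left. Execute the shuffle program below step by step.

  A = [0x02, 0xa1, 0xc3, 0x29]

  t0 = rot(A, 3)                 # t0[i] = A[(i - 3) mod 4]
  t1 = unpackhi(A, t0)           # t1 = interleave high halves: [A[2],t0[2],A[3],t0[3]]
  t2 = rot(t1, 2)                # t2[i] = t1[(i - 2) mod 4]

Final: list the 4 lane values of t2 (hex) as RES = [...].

RES = [0x29, 0x02, 0xc3, 0x29]

  t0: a1 c3 29 02
  t1: c3 29 29 02
  t2: 29 02 c3 29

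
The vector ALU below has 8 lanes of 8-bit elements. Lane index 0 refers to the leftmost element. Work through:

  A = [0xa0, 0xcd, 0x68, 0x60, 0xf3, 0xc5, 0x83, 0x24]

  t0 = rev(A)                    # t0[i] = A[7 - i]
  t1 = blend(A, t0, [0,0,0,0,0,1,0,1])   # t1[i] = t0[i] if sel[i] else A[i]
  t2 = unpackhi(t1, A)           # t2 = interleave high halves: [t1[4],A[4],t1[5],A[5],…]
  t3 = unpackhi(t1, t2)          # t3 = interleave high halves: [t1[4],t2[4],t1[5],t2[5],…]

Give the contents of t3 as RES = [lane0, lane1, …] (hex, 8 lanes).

t0 = [0x24, 0x83, 0xc5, 0xf3, 0x60, 0x68, 0xcd, 0xa0]
t1 = [0xa0, 0xcd, 0x68, 0x60, 0xf3, 0x68, 0x83, 0xa0]
t2 = [0xf3, 0xf3, 0x68, 0xc5, 0x83, 0x83, 0xa0, 0x24]
t3 = [0xf3, 0x83, 0x68, 0x83, 0x83, 0xa0, 0xa0, 0x24]

RES = [0xf3, 0x83, 0x68, 0x83, 0x83, 0xa0, 0xa0, 0x24]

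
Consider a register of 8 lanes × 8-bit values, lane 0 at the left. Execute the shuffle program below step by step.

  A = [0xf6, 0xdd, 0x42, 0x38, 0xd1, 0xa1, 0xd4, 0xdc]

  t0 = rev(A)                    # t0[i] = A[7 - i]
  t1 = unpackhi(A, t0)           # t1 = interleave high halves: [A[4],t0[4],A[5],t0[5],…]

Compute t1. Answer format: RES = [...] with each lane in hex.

RES = [0xd1, 0x38, 0xa1, 0x42, 0xd4, 0xdd, 0xdc, 0xf6]

t0 = [0xdc, 0xd4, 0xa1, 0xd1, 0x38, 0x42, 0xdd, 0xf6]
t1 = [0xd1, 0x38, 0xa1, 0x42, 0xd4, 0xdd, 0xdc, 0xf6]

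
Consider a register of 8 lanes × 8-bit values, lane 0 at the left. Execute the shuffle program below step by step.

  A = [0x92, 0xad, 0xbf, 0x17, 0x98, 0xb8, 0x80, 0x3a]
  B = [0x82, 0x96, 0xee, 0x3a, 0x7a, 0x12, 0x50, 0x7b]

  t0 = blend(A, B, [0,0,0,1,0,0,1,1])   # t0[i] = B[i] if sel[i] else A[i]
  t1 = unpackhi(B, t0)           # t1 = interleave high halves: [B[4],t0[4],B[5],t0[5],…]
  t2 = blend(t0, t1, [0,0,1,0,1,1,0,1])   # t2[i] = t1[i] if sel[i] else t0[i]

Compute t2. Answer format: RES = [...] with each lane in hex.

RES = [ 0x92  0xad  0x12  0x3a  0x50  0x50  0x50  0x7b ]

→ t0 |92|ad|bf|3a|98|b8|50|7b|
→ t1 |7a|98|12|b8|50|50|7b|7b|
→ t2 |92|ad|12|3a|50|50|50|7b|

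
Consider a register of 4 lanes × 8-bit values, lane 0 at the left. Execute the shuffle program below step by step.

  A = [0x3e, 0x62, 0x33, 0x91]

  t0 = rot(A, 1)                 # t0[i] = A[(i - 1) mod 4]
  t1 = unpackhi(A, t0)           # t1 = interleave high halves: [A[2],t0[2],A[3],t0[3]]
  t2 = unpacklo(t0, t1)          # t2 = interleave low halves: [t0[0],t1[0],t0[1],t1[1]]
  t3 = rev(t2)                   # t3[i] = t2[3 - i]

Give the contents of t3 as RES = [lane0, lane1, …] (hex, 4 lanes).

t0 = [0x91, 0x3e, 0x62, 0x33]
t1 = [0x33, 0x62, 0x91, 0x33]
t2 = [0x91, 0x33, 0x3e, 0x62]
t3 = [0x62, 0x3e, 0x33, 0x91]

RES = [0x62, 0x3e, 0x33, 0x91]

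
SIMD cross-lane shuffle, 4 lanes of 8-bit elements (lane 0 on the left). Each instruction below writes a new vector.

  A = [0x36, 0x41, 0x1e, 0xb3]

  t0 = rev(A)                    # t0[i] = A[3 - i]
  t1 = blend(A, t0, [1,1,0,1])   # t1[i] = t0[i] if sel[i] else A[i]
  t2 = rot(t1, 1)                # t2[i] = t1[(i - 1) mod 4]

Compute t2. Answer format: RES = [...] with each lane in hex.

  t0: b3 1e 41 36
  t1: b3 1e 1e 36
  t2: 36 b3 1e 1e

RES = [ 0x36  0xb3  0x1e  0x1e ]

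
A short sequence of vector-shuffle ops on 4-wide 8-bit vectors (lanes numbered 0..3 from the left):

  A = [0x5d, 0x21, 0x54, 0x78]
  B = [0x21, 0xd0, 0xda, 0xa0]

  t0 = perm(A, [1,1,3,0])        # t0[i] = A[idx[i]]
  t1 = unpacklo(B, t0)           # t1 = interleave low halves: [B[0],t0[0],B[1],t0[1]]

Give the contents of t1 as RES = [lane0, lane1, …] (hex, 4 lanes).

→ t0 |21|21|78|5d|
→ t1 |21|21|d0|21|

RES = [ 0x21  0x21  0xd0  0x21 ]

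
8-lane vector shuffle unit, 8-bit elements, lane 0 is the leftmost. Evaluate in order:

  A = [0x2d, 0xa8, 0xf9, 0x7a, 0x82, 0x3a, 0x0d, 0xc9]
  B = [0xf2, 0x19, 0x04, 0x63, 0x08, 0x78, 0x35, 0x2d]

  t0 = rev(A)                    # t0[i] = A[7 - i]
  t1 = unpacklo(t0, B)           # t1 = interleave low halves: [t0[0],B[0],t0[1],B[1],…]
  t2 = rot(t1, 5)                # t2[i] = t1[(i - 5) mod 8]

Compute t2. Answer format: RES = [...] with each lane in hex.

→ t0 |c9|0d|3a|82|7a|f9|a8|2d|
→ t1 |c9|f2|0d|19|3a|04|82|63|
→ t2 |19|3a|04|82|63|c9|f2|0d|

RES = [ 0x19  0x3a  0x04  0x82  0x63  0xc9  0xf2  0x0d ]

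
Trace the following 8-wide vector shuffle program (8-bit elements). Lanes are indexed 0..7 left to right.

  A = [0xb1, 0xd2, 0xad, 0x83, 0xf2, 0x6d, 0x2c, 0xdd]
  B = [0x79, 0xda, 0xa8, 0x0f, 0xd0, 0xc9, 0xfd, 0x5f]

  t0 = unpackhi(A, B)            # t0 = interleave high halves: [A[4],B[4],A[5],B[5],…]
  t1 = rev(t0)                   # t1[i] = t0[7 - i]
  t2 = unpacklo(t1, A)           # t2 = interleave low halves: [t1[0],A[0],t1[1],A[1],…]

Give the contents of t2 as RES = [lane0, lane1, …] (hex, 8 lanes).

→ t0 |f2|d0|6d|c9|2c|fd|dd|5f|
→ t1 |5f|dd|fd|2c|c9|6d|d0|f2|
→ t2 |5f|b1|dd|d2|fd|ad|2c|83|

RES = [ 0x5f  0xb1  0xdd  0xd2  0xfd  0xad  0x2c  0x83 ]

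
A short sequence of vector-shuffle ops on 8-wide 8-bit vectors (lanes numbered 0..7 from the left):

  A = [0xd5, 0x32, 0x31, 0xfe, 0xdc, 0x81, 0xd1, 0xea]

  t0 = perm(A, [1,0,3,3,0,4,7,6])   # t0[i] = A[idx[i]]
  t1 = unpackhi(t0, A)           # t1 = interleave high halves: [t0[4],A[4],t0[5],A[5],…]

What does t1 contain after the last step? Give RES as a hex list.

RES = [ 0xd5  0xdc  0xdc  0x81  0xea  0xd1  0xd1  0xea ]

→ t0 |32|d5|fe|fe|d5|dc|ea|d1|
→ t1 |d5|dc|dc|81|ea|d1|d1|ea|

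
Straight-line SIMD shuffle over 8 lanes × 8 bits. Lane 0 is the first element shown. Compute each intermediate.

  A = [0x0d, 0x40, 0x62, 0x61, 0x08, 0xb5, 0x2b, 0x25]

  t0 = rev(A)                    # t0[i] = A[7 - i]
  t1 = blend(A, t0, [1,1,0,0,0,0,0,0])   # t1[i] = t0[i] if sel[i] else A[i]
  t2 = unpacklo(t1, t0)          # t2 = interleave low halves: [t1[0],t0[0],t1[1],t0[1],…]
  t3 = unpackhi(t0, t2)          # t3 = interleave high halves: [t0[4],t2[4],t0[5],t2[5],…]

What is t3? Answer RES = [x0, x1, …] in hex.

RES = [0x61, 0x62, 0x62, 0xb5, 0x40, 0x61, 0x0d, 0x08]

t0 = [0x25, 0x2b, 0xb5, 0x08, 0x61, 0x62, 0x40, 0x0d]
t1 = [0x25, 0x2b, 0x62, 0x61, 0x08, 0xb5, 0x2b, 0x25]
t2 = [0x25, 0x25, 0x2b, 0x2b, 0x62, 0xb5, 0x61, 0x08]
t3 = [0x61, 0x62, 0x62, 0xb5, 0x40, 0x61, 0x0d, 0x08]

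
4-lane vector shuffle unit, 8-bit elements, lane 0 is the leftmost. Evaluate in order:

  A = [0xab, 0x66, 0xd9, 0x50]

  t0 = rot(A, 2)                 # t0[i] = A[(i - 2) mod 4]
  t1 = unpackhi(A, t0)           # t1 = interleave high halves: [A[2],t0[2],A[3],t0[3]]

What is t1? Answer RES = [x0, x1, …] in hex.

  t0: d9 50 ab 66
  t1: d9 ab 50 66

RES = [ 0xd9  0xab  0x50  0x66 ]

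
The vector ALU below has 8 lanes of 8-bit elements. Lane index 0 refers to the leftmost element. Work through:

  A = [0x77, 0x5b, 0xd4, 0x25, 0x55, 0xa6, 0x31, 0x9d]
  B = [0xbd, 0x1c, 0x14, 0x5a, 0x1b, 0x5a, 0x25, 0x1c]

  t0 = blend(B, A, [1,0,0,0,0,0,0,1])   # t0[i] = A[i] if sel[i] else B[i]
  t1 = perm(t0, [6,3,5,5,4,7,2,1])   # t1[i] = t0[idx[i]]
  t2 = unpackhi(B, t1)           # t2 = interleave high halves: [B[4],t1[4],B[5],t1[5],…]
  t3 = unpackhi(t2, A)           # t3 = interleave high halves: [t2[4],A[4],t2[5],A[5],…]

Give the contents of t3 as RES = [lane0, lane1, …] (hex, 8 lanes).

RES = [ 0x25  0x55  0x14  0xa6  0x1c  0x31  0x1c  0x9d ]

t0 = [0x77, 0x1c, 0x14, 0x5a, 0x1b, 0x5a, 0x25, 0x9d]
t1 = [0x25, 0x5a, 0x5a, 0x5a, 0x1b, 0x9d, 0x14, 0x1c]
t2 = [0x1b, 0x1b, 0x5a, 0x9d, 0x25, 0x14, 0x1c, 0x1c]
t3 = [0x25, 0x55, 0x14, 0xa6, 0x1c, 0x31, 0x1c, 0x9d]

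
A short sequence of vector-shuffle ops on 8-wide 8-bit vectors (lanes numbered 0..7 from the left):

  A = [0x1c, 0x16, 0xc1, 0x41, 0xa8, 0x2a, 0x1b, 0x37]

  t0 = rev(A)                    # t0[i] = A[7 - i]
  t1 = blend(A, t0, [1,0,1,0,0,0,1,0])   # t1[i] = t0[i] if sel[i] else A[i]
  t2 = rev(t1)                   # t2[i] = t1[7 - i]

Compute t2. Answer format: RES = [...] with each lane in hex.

→ t0 |37|1b|2a|a8|41|c1|16|1c|
→ t1 |37|16|2a|41|a8|2a|16|37|
→ t2 |37|16|2a|a8|41|2a|16|37|

RES = [ 0x37  0x16  0x2a  0xa8  0x41  0x2a  0x16  0x37 ]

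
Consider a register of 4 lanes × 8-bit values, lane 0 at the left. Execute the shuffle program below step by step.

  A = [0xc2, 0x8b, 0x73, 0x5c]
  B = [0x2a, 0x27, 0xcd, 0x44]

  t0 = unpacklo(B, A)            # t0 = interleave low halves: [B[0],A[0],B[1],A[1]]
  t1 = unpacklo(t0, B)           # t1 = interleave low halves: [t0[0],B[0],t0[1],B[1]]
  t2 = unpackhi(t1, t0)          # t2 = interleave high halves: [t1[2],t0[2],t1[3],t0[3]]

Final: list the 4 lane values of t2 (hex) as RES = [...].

→ t0 |2a|c2|27|8b|
→ t1 |2a|2a|c2|27|
→ t2 |c2|27|27|8b|

RES = [ 0xc2  0x27  0x27  0x8b ]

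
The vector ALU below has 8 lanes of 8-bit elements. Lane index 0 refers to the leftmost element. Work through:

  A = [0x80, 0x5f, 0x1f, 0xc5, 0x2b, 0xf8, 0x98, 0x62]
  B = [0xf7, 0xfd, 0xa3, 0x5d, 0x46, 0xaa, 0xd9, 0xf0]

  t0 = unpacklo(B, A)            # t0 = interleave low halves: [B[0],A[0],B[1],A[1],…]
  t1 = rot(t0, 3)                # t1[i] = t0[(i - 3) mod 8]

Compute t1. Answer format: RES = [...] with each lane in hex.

  t0: f7 80 fd 5f a3 1f 5d c5
  t1: 1f 5d c5 f7 80 fd 5f a3

RES = [ 0x1f  0x5d  0xc5  0xf7  0x80  0xfd  0x5f  0xa3 ]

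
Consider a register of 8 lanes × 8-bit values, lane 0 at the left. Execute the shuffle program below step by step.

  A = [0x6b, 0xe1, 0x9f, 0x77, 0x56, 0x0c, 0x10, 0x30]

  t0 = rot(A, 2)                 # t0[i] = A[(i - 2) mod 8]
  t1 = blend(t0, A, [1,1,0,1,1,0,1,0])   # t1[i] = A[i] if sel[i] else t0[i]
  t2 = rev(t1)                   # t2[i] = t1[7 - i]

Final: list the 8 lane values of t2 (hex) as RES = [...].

  t0: 10 30 6b e1 9f 77 56 0c
  t1: 6b e1 6b 77 56 77 10 0c
  t2: 0c 10 77 56 77 6b e1 6b

RES = [0x0c, 0x10, 0x77, 0x56, 0x77, 0x6b, 0xe1, 0x6b]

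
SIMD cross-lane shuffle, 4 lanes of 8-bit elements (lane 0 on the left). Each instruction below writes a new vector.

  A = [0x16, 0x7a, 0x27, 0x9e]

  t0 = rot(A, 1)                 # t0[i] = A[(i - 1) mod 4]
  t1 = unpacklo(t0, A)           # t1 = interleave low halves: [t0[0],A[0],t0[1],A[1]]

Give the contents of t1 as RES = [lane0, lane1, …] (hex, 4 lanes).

RES = [0x9e, 0x16, 0x16, 0x7a]

  t0: 9e 16 7a 27
  t1: 9e 16 16 7a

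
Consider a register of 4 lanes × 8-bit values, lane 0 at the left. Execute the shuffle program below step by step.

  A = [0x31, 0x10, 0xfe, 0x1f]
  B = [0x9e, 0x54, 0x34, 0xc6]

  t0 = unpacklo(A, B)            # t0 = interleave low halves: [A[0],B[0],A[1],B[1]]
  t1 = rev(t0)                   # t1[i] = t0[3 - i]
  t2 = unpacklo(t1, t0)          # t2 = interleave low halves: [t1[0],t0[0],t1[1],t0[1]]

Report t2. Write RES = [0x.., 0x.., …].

t0 = [0x31, 0x9e, 0x10, 0x54]
t1 = [0x54, 0x10, 0x9e, 0x31]
t2 = [0x54, 0x31, 0x10, 0x9e]

RES = [0x54, 0x31, 0x10, 0x9e]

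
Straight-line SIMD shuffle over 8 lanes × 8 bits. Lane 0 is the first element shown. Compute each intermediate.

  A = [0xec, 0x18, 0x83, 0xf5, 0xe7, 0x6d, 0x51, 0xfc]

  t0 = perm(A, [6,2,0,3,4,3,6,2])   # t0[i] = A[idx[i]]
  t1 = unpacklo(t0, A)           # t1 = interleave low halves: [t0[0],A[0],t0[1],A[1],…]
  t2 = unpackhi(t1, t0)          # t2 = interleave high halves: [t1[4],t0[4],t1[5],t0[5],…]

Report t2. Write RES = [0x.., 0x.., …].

RES = [0xec, 0xe7, 0x83, 0xf5, 0xf5, 0x51, 0xf5, 0x83]

  t0: 51 83 ec f5 e7 f5 51 83
  t1: 51 ec 83 18 ec 83 f5 f5
  t2: ec e7 83 f5 f5 51 f5 83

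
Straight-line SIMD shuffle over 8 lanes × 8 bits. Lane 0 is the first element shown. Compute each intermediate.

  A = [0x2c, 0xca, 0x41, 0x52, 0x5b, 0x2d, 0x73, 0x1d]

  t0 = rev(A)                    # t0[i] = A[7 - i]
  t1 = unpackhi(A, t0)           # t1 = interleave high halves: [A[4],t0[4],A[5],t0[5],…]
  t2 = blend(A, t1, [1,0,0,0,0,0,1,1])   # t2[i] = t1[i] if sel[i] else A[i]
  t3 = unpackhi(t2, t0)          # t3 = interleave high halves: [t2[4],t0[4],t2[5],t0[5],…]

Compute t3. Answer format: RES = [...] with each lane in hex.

t0 = [0x1d, 0x73, 0x2d, 0x5b, 0x52, 0x41, 0xca, 0x2c]
t1 = [0x5b, 0x52, 0x2d, 0x41, 0x73, 0xca, 0x1d, 0x2c]
t2 = [0x5b, 0xca, 0x41, 0x52, 0x5b, 0x2d, 0x1d, 0x2c]
t3 = [0x5b, 0x52, 0x2d, 0x41, 0x1d, 0xca, 0x2c, 0x2c]

RES = [ 0x5b  0x52  0x2d  0x41  0x1d  0xca  0x2c  0x2c ]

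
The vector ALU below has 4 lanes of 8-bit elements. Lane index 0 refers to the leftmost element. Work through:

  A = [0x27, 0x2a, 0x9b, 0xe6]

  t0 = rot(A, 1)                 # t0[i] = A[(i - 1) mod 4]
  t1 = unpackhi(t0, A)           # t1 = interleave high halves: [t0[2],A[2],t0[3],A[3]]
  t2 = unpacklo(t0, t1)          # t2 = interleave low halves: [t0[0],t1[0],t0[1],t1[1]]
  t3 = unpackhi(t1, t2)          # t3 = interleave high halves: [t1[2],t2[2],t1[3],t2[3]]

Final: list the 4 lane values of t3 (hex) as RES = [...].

RES = [ 0x9b  0x27  0xe6  0x9b ]

  t0: e6 27 2a 9b
  t1: 2a 9b 9b e6
  t2: e6 2a 27 9b
  t3: 9b 27 e6 9b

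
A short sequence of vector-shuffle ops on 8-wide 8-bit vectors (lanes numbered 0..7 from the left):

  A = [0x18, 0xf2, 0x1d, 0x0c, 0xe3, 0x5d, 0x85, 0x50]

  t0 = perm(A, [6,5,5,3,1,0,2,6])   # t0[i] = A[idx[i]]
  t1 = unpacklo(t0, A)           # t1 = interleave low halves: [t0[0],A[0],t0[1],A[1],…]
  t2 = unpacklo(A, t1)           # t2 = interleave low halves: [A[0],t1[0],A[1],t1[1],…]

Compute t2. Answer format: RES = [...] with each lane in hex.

→ t0 |85|5d|5d|0c|f2|18|1d|85|
→ t1 |85|18|5d|f2|5d|1d|0c|0c|
→ t2 |18|85|f2|18|1d|5d|0c|f2|

RES = [0x18, 0x85, 0xf2, 0x18, 0x1d, 0x5d, 0x0c, 0xf2]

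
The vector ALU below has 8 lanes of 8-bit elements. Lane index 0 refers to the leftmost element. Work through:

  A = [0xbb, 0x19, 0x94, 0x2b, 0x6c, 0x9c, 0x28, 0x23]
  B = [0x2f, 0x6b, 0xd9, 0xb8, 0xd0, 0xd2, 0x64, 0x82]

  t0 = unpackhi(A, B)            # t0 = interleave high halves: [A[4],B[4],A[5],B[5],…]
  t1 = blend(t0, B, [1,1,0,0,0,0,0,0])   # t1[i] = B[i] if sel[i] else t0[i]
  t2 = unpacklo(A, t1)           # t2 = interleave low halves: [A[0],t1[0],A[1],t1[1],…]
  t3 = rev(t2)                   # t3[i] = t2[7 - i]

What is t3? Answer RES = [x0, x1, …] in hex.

  t0: 6c d0 9c d2 28 64 23 82
  t1: 2f 6b 9c d2 28 64 23 82
  t2: bb 2f 19 6b 94 9c 2b d2
  t3: d2 2b 9c 94 6b 19 2f bb

RES = [0xd2, 0x2b, 0x9c, 0x94, 0x6b, 0x19, 0x2f, 0xbb]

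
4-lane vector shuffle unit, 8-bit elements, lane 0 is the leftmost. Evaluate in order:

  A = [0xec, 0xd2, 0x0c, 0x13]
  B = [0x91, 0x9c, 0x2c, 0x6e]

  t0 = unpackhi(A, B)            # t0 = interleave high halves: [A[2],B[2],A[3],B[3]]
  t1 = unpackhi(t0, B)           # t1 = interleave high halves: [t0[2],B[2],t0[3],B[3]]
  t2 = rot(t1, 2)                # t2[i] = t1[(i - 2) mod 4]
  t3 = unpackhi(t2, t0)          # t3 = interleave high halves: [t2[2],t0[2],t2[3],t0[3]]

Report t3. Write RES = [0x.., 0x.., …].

RES = [ 0x13  0x13  0x2c  0x6e ]

t0 = [0x0c, 0x2c, 0x13, 0x6e]
t1 = [0x13, 0x2c, 0x6e, 0x6e]
t2 = [0x6e, 0x6e, 0x13, 0x2c]
t3 = [0x13, 0x13, 0x2c, 0x6e]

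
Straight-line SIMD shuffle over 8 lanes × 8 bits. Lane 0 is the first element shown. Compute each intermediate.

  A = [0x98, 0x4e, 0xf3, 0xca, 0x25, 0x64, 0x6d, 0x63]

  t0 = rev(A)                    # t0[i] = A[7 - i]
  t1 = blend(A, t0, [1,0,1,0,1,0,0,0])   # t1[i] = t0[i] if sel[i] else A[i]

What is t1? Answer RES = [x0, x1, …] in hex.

RES = [0x63, 0x4e, 0x64, 0xca, 0xca, 0x64, 0x6d, 0x63]

  t0: 63 6d 64 25 ca f3 4e 98
  t1: 63 4e 64 ca ca 64 6d 63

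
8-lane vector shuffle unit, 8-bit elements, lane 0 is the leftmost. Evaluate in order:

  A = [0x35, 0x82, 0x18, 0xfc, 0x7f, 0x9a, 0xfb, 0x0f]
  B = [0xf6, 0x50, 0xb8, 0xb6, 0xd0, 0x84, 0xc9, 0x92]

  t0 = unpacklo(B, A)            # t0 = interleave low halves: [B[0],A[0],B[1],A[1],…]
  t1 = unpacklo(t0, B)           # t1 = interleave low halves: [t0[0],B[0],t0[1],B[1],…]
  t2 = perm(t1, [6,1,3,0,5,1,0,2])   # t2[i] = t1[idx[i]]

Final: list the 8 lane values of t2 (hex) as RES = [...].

→ t0 |f6|35|50|82|b8|18|b6|fc|
→ t1 |f6|f6|35|50|50|b8|82|b6|
→ t2 |82|f6|50|f6|b8|f6|f6|35|

RES = [ 0x82  0xf6  0x50  0xf6  0xb8  0xf6  0xf6  0x35 ]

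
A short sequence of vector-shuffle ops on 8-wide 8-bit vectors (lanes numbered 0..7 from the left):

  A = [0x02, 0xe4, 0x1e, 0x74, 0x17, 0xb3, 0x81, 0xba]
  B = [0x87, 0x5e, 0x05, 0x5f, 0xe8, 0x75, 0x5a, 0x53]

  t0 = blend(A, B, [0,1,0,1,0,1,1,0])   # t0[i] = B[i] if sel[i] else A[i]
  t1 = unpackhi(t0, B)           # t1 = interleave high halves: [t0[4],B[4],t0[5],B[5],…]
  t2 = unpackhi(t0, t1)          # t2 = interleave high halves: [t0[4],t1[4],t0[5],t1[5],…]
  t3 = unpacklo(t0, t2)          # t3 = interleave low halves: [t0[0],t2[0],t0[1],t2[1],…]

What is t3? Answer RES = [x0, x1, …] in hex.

→ t0 |02|5e|1e|5f|17|75|5a|ba|
→ t1 |17|e8|75|75|5a|5a|ba|53|
→ t2 |17|5a|75|5a|5a|ba|ba|53|
→ t3 |02|17|5e|5a|1e|75|5f|5a|

RES = [0x02, 0x17, 0x5e, 0x5a, 0x1e, 0x75, 0x5f, 0x5a]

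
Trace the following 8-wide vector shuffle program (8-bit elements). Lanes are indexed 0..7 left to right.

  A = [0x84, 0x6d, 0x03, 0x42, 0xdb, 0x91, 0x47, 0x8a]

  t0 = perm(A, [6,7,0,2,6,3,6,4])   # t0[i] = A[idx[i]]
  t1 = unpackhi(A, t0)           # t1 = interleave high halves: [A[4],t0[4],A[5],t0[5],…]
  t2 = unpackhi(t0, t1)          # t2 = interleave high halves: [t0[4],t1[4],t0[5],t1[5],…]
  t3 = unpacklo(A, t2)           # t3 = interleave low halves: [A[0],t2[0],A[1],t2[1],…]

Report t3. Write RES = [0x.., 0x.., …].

→ t0 |47|8a|84|03|47|42|47|db|
→ t1 |db|47|91|42|47|47|8a|db|
→ t2 |47|47|42|47|47|8a|db|db|
→ t3 |84|47|6d|47|03|42|42|47|

RES = [0x84, 0x47, 0x6d, 0x47, 0x03, 0x42, 0x42, 0x47]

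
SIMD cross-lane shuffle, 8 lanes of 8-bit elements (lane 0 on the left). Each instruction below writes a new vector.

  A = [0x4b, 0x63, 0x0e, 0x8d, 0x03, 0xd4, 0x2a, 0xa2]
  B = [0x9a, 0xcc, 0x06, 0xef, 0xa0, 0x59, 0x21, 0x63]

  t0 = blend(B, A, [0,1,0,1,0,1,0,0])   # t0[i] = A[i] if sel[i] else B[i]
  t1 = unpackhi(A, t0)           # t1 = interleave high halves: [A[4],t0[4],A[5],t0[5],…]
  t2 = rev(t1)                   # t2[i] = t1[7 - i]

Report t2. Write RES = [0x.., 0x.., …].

  t0: 9a 63 06 8d a0 d4 21 63
  t1: 03 a0 d4 d4 2a 21 a2 63
  t2: 63 a2 21 2a d4 d4 a0 03

RES = [0x63, 0xa2, 0x21, 0x2a, 0xd4, 0xd4, 0xa0, 0x03]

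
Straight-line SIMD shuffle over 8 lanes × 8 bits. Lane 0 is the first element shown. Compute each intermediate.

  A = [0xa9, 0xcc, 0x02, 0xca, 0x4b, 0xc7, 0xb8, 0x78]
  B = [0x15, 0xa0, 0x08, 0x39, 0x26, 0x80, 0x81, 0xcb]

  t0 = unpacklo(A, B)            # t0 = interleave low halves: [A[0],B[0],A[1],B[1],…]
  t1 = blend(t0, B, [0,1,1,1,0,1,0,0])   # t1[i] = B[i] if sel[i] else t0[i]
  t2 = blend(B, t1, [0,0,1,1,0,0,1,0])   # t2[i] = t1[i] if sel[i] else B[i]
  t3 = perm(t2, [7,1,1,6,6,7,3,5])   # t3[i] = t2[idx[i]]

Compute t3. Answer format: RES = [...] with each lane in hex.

RES = [0xcb, 0xa0, 0xa0, 0xca, 0xca, 0xcb, 0x39, 0x80]

→ t0 |a9|15|cc|a0|02|08|ca|39|
→ t1 |a9|a0|08|39|02|80|ca|39|
→ t2 |15|a0|08|39|26|80|ca|cb|
→ t3 |cb|a0|a0|ca|ca|cb|39|80|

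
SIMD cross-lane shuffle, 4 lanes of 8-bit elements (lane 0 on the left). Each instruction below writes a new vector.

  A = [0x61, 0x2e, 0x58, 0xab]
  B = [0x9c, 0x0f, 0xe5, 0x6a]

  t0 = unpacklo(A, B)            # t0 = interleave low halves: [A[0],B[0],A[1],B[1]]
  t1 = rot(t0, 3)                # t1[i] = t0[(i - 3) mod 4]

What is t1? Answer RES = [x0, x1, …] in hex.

RES = [0x9c, 0x2e, 0x0f, 0x61]

→ t0 |61|9c|2e|0f|
→ t1 |9c|2e|0f|61|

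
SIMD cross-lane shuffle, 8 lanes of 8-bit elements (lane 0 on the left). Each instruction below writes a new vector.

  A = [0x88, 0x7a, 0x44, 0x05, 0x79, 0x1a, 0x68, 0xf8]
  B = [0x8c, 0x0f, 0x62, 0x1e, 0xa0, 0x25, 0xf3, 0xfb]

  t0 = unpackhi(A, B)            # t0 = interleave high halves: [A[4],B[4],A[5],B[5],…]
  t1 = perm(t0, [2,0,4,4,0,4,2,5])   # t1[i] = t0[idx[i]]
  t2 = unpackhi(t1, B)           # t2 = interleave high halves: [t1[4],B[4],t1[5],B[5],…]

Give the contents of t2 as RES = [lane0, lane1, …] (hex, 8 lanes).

  t0: 79 a0 1a 25 68 f3 f8 fb
  t1: 1a 79 68 68 79 68 1a f3
  t2: 79 a0 68 25 1a f3 f3 fb

RES = [ 0x79  0xa0  0x68  0x25  0x1a  0xf3  0xf3  0xfb ]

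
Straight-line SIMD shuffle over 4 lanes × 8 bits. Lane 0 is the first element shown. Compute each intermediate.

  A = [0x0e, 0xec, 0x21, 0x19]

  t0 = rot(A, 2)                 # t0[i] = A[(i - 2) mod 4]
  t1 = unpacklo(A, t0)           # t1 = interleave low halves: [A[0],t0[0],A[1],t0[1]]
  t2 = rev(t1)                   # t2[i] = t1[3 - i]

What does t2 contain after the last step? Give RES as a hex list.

→ t0 |21|19|0e|ec|
→ t1 |0e|21|ec|19|
→ t2 |19|ec|21|0e|

RES = [0x19, 0xec, 0x21, 0x0e]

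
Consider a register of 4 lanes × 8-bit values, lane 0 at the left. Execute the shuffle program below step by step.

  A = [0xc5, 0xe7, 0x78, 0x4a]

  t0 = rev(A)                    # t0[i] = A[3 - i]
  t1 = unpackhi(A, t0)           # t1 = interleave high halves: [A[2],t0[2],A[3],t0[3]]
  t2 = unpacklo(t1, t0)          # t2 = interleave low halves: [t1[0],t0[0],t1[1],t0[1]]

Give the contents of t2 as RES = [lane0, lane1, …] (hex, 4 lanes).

→ t0 |4a|78|e7|c5|
→ t1 |78|e7|4a|c5|
→ t2 |78|4a|e7|78|

RES = [0x78, 0x4a, 0xe7, 0x78]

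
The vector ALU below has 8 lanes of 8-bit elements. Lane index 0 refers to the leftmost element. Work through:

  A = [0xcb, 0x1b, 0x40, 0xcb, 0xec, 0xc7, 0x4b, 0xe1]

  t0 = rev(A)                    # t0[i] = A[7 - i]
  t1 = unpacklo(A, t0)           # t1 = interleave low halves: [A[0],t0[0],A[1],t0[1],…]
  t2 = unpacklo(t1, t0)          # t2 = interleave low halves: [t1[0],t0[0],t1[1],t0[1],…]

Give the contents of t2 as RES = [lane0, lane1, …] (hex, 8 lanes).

RES = [ 0xcb  0xe1  0xe1  0x4b  0x1b  0xc7  0x4b  0xec ]

→ t0 |e1|4b|c7|ec|cb|40|1b|cb|
→ t1 |cb|e1|1b|4b|40|c7|cb|ec|
→ t2 |cb|e1|e1|4b|1b|c7|4b|ec|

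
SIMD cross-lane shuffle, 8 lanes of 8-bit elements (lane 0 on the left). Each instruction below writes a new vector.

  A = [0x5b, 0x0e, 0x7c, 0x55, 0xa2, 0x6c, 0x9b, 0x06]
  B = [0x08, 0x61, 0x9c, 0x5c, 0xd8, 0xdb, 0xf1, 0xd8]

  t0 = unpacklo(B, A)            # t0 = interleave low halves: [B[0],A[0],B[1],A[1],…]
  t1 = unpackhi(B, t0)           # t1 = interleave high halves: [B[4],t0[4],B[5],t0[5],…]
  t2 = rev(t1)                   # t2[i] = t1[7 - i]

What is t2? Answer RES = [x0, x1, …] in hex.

RES = [0x55, 0xd8, 0x5c, 0xf1, 0x7c, 0xdb, 0x9c, 0xd8]

  t0: 08 5b 61 0e 9c 7c 5c 55
  t1: d8 9c db 7c f1 5c d8 55
  t2: 55 d8 5c f1 7c db 9c d8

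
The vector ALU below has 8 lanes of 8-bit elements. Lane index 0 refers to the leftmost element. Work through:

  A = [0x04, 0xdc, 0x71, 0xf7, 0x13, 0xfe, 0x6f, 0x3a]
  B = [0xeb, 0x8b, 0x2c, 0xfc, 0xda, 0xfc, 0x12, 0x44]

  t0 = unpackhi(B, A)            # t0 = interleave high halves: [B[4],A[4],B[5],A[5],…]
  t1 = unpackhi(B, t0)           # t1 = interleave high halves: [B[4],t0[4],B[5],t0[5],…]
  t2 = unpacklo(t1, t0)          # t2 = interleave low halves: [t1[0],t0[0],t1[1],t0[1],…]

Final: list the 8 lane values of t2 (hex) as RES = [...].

RES = [0xda, 0xda, 0x12, 0x13, 0xfc, 0xfc, 0x6f, 0xfe]

  t0: da 13 fc fe 12 6f 44 3a
  t1: da 12 fc 6f 12 44 44 3a
  t2: da da 12 13 fc fc 6f fe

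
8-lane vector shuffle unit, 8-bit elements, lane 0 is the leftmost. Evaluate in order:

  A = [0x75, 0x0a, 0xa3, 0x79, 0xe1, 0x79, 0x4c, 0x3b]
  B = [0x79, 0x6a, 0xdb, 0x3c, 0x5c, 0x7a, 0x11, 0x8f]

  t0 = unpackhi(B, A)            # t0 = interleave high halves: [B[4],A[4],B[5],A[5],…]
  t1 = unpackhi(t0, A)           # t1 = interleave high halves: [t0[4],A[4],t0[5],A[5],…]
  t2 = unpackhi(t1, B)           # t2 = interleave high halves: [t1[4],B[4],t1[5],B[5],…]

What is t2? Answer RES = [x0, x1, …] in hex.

t0 = [0x5c, 0xe1, 0x7a, 0x79, 0x11, 0x4c, 0x8f, 0x3b]
t1 = [0x11, 0xe1, 0x4c, 0x79, 0x8f, 0x4c, 0x3b, 0x3b]
t2 = [0x8f, 0x5c, 0x4c, 0x7a, 0x3b, 0x11, 0x3b, 0x8f]

RES = [0x8f, 0x5c, 0x4c, 0x7a, 0x3b, 0x11, 0x3b, 0x8f]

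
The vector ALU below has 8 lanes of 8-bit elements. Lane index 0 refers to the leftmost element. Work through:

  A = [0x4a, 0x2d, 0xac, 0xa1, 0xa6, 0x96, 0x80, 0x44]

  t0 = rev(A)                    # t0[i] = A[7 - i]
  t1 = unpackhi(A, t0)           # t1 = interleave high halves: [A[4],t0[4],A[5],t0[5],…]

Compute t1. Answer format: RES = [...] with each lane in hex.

→ t0 |44|80|96|a6|a1|ac|2d|4a|
→ t1 |a6|a1|96|ac|80|2d|44|4a|

RES = [0xa6, 0xa1, 0x96, 0xac, 0x80, 0x2d, 0x44, 0x4a]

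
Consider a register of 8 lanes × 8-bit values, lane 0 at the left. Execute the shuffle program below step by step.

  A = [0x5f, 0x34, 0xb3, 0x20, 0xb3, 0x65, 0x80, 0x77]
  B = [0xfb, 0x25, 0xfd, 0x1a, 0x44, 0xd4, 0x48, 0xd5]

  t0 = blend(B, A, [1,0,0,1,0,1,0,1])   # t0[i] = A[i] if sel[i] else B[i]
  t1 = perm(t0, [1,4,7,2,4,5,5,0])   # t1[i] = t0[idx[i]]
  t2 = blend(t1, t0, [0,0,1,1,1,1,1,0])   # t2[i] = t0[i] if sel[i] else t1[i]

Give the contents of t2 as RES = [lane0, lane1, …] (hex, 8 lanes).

  t0: 5f 25 fd 20 44 65 48 77
  t1: 25 44 77 fd 44 65 65 5f
  t2: 25 44 fd 20 44 65 48 5f

RES = [ 0x25  0x44  0xfd  0x20  0x44  0x65  0x48  0x5f ]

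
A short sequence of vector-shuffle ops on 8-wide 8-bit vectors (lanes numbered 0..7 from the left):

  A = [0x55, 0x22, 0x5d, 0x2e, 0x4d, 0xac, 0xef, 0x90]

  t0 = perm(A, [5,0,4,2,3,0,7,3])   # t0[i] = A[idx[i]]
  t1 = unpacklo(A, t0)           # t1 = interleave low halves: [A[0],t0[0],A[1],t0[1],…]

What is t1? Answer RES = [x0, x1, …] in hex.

RES = [0x55, 0xac, 0x22, 0x55, 0x5d, 0x4d, 0x2e, 0x5d]

t0 = [0xac, 0x55, 0x4d, 0x5d, 0x2e, 0x55, 0x90, 0x2e]
t1 = [0x55, 0xac, 0x22, 0x55, 0x5d, 0x4d, 0x2e, 0x5d]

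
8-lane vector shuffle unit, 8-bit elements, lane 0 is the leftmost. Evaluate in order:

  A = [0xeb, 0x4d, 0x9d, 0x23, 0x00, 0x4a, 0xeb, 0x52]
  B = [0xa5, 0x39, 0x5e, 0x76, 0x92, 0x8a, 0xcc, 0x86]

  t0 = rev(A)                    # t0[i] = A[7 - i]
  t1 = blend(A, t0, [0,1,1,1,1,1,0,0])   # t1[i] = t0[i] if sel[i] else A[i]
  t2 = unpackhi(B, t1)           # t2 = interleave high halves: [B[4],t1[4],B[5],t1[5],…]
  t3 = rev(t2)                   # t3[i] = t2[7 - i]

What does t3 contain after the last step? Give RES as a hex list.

RES = [ 0x52  0x86  0xeb  0xcc  0x9d  0x8a  0x23  0x92 ]

t0 = [0x52, 0xeb, 0x4a, 0x00, 0x23, 0x9d, 0x4d, 0xeb]
t1 = [0xeb, 0xeb, 0x4a, 0x00, 0x23, 0x9d, 0xeb, 0x52]
t2 = [0x92, 0x23, 0x8a, 0x9d, 0xcc, 0xeb, 0x86, 0x52]
t3 = [0x52, 0x86, 0xeb, 0xcc, 0x9d, 0x8a, 0x23, 0x92]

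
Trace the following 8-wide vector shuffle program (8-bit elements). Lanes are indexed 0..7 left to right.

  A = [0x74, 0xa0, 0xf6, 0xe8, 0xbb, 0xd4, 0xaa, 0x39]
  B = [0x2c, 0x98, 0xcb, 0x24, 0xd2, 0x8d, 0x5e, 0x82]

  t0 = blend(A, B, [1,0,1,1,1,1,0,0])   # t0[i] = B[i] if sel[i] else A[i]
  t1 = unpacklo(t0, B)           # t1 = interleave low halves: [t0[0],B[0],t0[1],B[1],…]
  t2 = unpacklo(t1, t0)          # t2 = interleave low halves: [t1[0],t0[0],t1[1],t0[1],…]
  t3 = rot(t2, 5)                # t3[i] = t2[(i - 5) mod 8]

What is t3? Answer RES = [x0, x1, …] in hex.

  t0: 2c a0 cb 24 d2 8d aa 39
  t1: 2c 2c a0 98 cb cb 24 24
  t2: 2c 2c 2c a0 a0 cb 98 24
  t3: a0 a0 cb 98 24 2c 2c 2c

RES = [0xa0, 0xa0, 0xcb, 0x98, 0x24, 0x2c, 0x2c, 0x2c]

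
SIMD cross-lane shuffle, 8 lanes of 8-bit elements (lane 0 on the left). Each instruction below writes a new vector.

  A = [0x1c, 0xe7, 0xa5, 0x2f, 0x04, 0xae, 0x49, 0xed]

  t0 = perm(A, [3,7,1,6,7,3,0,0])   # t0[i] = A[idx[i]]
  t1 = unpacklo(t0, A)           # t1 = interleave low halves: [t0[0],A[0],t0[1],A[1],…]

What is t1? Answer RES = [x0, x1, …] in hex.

RES = [0x2f, 0x1c, 0xed, 0xe7, 0xe7, 0xa5, 0x49, 0x2f]

t0 = [0x2f, 0xed, 0xe7, 0x49, 0xed, 0x2f, 0x1c, 0x1c]
t1 = [0x2f, 0x1c, 0xed, 0xe7, 0xe7, 0xa5, 0x49, 0x2f]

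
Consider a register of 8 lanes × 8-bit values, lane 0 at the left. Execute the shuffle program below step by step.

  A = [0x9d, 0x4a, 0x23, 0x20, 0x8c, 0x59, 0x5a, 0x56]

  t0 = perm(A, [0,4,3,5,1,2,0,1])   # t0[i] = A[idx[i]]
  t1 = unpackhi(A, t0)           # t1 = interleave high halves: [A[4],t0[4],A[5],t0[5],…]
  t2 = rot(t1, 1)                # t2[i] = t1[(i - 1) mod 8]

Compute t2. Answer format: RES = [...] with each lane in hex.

t0 = [0x9d, 0x8c, 0x20, 0x59, 0x4a, 0x23, 0x9d, 0x4a]
t1 = [0x8c, 0x4a, 0x59, 0x23, 0x5a, 0x9d, 0x56, 0x4a]
t2 = [0x4a, 0x8c, 0x4a, 0x59, 0x23, 0x5a, 0x9d, 0x56]

RES = [ 0x4a  0x8c  0x4a  0x59  0x23  0x5a  0x9d  0x56 ]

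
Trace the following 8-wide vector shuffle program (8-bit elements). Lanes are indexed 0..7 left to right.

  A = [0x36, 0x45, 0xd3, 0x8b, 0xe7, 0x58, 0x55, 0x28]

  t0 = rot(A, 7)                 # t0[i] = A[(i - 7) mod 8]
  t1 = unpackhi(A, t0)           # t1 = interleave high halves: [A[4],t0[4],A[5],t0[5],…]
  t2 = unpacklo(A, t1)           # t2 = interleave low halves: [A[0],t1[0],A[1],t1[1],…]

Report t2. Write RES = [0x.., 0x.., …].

RES = [0x36, 0xe7, 0x45, 0x58, 0xd3, 0x58, 0x8b, 0x55]

t0 = [0x45, 0xd3, 0x8b, 0xe7, 0x58, 0x55, 0x28, 0x36]
t1 = [0xe7, 0x58, 0x58, 0x55, 0x55, 0x28, 0x28, 0x36]
t2 = [0x36, 0xe7, 0x45, 0x58, 0xd3, 0x58, 0x8b, 0x55]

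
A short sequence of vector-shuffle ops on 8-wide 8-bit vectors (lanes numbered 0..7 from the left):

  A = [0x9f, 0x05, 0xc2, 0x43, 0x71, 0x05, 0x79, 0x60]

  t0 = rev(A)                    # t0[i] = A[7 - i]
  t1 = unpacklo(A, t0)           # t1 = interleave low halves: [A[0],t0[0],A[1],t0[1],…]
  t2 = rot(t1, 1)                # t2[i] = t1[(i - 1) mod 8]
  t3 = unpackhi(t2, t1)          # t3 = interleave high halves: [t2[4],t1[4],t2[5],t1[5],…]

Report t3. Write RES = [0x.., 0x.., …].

  t0: 60 79 05 71 43 c2 05 9f
  t1: 9f 60 05 79 c2 05 43 71
  t2: 71 9f 60 05 79 c2 05 43
  t3: 79 c2 c2 05 05 43 43 71

RES = [ 0x79  0xc2  0xc2  0x05  0x05  0x43  0x43  0x71 ]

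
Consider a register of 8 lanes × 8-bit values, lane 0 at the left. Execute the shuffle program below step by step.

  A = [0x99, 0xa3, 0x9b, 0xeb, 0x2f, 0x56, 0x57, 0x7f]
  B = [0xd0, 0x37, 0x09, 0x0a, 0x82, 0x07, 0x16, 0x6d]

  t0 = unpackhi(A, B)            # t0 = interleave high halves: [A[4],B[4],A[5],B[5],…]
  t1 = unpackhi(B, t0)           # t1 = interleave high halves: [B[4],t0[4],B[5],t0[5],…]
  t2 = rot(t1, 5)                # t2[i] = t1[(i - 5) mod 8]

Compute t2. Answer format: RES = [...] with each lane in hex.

RES = [0x16, 0x16, 0x7f, 0x6d, 0x6d, 0x82, 0x57, 0x07]

→ t0 |2f|82|56|07|57|16|7f|6d|
→ t1 |82|57|07|16|16|7f|6d|6d|
→ t2 |16|16|7f|6d|6d|82|57|07|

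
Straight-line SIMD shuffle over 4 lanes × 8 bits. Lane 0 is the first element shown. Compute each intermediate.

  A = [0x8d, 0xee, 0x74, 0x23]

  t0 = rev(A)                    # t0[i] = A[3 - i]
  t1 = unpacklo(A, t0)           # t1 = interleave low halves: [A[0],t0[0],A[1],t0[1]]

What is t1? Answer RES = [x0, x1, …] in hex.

RES = [ 0x8d  0x23  0xee  0x74 ]

t0 = [0x23, 0x74, 0xee, 0x8d]
t1 = [0x8d, 0x23, 0xee, 0x74]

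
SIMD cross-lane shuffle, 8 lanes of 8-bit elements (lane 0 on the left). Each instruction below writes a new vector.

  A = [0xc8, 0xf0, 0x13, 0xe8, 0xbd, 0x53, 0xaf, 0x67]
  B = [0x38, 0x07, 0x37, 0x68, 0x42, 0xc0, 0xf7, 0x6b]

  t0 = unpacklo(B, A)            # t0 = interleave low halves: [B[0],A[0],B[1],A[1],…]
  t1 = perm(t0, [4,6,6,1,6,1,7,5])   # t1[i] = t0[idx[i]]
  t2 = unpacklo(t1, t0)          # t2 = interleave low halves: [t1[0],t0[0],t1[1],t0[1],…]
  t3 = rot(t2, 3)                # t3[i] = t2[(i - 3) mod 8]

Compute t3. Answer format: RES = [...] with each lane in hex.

RES = [0x07, 0xc8, 0xf0, 0x37, 0x38, 0x68, 0xc8, 0x68]

t0 = [0x38, 0xc8, 0x07, 0xf0, 0x37, 0x13, 0x68, 0xe8]
t1 = [0x37, 0x68, 0x68, 0xc8, 0x68, 0xc8, 0xe8, 0x13]
t2 = [0x37, 0x38, 0x68, 0xc8, 0x68, 0x07, 0xc8, 0xf0]
t3 = [0x07, 0xc8, 0xf0, 0x37, 0x38, 0x68, 0xc8, 0x68]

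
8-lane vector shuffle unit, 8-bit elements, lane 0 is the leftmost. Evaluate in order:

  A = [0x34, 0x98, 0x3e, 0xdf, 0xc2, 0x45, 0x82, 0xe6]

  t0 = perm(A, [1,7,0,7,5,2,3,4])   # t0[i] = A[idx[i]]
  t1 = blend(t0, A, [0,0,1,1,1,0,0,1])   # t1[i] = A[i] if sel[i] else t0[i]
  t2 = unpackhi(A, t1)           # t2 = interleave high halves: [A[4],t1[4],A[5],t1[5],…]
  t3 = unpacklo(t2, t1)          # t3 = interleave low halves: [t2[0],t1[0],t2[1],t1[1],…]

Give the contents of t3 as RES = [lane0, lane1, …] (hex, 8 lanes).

t0 = [0x98, 0xe6, 0x34, 0xe6, 0x45, 0x3e, 0xdf, 0xc2]
t1 = [0x98, 0xe6, 0x3e, 0xdf, 0xc2, 0x3e, 0xdf, 0xe6]
t2 = [0xc2, 0xc2, 0x45, 0x3e, 0x82, 0xdf, 0xe6, 0xe6]
t3 = [0xc2, 0x98, 0xc2, 0xe6, 0x45, 0x3e, 0x3e, 0xdf]

RES = [0xc2, 0x98, 0xc2, 0xe6, 0x45, 0x3e, 0x3e, 0xdf]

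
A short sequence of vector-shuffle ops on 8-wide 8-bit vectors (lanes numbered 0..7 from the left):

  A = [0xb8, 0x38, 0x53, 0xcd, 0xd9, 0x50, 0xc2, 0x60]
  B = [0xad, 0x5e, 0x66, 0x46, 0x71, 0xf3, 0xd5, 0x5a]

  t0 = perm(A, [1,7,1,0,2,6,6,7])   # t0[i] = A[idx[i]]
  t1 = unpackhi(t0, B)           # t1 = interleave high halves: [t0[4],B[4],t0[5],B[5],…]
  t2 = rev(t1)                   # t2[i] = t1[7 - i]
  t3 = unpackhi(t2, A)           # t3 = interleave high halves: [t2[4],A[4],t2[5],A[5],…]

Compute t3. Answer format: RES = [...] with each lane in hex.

t0 = [0x38, 0x60, 0x38, 0xb8, 0x53, 0xc2, 0xc2, 0x60]
t1 = [0x53, 0x71, 0xc2, 0xf3, 0xc2, 0xd5, 0x60, 0x5a]
t2 = [0x5a, 0x60, 0xd5, 0xc2, 0xf3, 0xc2, 0x71, 0x53]
t3 = [0xf3, 0xd9, 0xc2, 0x50, 0x71, 0xc2, 0x53, 0x60]

RES = [0xf3, 0xd9, 0xc2, 0x50, 0x71, 0xc2, 0x53, 0x60]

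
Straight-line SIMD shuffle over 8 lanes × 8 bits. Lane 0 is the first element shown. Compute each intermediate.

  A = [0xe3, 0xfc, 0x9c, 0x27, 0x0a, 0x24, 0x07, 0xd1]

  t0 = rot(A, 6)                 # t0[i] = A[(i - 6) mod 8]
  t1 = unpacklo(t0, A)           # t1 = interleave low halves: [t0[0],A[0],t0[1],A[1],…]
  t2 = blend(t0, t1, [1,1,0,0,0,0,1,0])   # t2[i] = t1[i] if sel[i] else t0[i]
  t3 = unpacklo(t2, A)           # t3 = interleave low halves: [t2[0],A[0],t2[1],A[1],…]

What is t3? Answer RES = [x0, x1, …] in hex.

RES = [0x9c, 0xe3, 0xe3, 0xfc, 0x0a, 0x9c, 0x24, 0x27]

t0 = [0x9c, 0x27, 0x0a, 0x24, 0x07, 0xd1, 0xe3, 0xfc]
t1 = [0x9c, 0xe3, 0x27, 0xfc, 0x0a, 0x9c, 0x24, 0x27]
t2 = [0x9c, 0xe3, 0x0a, 0x24, 0x07, 0xd1, 0x24, 0xfc]
t3 = [0x9c, 0xe3, 0xe3, 0xfc, 0x0a, 0x9c, 0x24, 0x27]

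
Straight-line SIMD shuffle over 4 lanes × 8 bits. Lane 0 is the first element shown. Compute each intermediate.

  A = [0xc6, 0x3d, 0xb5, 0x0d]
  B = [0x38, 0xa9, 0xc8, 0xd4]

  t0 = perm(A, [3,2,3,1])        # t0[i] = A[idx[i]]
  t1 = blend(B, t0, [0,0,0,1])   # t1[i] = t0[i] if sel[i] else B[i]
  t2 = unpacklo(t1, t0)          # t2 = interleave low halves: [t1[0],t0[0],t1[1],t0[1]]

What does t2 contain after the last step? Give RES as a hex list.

  t0: 0d b5 0d 3d
  t1: 38 a9 c8 3d
  t2: 38 0d a9 b5

RES = [0x38, 0x0d, 0xa9, 0xb5]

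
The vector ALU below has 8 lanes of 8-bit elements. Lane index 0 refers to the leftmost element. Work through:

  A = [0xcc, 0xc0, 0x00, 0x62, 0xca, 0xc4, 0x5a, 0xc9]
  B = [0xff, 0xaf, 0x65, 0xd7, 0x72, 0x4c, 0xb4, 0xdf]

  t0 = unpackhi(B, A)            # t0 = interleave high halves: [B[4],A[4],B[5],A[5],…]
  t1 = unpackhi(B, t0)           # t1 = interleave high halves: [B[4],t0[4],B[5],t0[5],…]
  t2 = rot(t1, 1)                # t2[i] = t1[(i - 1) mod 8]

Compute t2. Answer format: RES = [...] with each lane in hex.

→ t0 |72|ca|4c|c4|b4|5a|df|c9|
→ t1 |72|b4|4c|5a|b4|df|df|c9|
→ t2 |c9|72|b4|4c|5a|b4|df|df|

RES = [ 0xc9  0x72  0xb4  0x4c  0x5a  0xb4  0xdf  0xdf ]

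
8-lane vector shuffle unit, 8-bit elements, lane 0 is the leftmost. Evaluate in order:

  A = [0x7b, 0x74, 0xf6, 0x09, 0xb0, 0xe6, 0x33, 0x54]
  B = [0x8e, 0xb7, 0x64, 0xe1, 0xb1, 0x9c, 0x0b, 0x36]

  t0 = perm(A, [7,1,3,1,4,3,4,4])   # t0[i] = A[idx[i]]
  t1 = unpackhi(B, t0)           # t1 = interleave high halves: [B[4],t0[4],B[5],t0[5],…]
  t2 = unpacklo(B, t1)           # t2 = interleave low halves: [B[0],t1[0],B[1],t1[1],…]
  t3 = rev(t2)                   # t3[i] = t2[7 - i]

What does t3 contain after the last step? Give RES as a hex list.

→ t0 |54|74|09|74|b0|09|b0|b0|
→ t1 |b1|b0|9c|09|0b|b0|36|b0|
→ t2 |8e|b1|b7|b0|64|9c|e1|09|
→ t3 |09|e1|9c|64|b0|b7|b1|8e|

RES = [ 0x09  0xe1  0x9c  0x64  0xb0  0xb7  0xb1  0x8e ]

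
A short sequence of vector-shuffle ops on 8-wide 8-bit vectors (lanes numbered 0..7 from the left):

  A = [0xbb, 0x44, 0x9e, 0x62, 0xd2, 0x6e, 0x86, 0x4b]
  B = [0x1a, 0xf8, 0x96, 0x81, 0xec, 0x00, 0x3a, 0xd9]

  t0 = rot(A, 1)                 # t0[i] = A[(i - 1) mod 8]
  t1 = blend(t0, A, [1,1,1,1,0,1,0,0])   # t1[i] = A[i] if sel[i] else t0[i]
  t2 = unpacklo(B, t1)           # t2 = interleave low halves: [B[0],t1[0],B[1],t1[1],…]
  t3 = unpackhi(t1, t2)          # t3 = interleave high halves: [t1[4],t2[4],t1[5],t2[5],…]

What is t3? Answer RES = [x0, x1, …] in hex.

RES = [ 0x62  0x96  0x6e  0x9e  0x6e  0x81  0x86  0x62 ]

t0 = [0x4b, 0xbb, 0x44, 0x9e, 0x62, 0xd2, 0x6e, 0x86]
t1 = [0xbb, 0x44, 0x9e, 0x62, 0x62, 0x6e, 0x6e, 0x86]
t2 = [0x1a, 0xbb, 0xf8, 0x44, 0x96, 0x9e, 0x81, 0x62]
t3 = [0x62, 0x96, 0x6e, 0x9e, 0x6e, 0x81, 0x86, 0x62]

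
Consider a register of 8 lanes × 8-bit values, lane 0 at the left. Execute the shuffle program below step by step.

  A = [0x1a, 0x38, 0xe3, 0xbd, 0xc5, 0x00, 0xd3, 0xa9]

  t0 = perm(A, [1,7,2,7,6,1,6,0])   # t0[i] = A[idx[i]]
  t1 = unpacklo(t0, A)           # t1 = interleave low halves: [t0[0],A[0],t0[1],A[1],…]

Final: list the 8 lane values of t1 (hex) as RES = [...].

RES = [0x38, 0x1a, 0xa9, 0x38, 0xe3, 0xe3, 0xa9, 0xbd]

  t0: 38 a9 e3 a9 d3 38 d3 1a
  t1: 38 1a a9 38 e3 e3 a9 bd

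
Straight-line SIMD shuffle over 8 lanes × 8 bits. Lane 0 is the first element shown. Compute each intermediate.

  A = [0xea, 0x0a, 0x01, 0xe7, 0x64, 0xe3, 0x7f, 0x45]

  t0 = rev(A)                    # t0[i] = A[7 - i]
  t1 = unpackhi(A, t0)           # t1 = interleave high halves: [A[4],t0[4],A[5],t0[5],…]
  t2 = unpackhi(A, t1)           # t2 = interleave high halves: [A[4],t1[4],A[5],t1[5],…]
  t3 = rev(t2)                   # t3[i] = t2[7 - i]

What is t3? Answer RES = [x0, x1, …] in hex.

RES = [0xea, 0x45, 0x45, 0x7f, 0x0a, 0xe3, 0x7f, 0x64]

t0 = [0x45, 0x7f, 0xe3, 0x64, 0xe7, 0x01, 0x0a, 0xea]
t1 = [0x64, 0xe7, 0xe3, 0x01, 0x7f, 0x0a, 0x45, 0xea]
t2 = [0x64, 0x7f, 0xe3, 0x0a, 0x7f, 0x45, 0x45, 0xea]
t3 = [0xea, 0x45, 0x45, 0x7f, 0x0a, 0xe3, 0x7f, 0x64]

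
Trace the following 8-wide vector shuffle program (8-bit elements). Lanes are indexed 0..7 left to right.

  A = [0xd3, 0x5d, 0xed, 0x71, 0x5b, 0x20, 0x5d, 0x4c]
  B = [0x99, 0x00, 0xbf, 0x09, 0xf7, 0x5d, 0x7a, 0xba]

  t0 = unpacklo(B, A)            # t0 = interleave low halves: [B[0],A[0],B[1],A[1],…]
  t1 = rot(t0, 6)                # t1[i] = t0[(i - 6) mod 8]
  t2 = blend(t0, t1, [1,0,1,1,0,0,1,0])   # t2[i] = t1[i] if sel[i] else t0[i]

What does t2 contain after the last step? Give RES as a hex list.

RES = [0x00, 0xd3, 0xbf, 0xed, 0xbf, 0xed, 0x99, 0x71]

  t0: 99 d3 00 5d bf ed 09 71
  t1: 00 5d bf ed 09 71 99 d3
  t2: 00 d3 bf ed bf ed 99 71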